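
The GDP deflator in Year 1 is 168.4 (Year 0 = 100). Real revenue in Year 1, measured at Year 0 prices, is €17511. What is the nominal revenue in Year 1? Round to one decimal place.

29488.5

Nominal = Real × (Index/100) = 17511 × (168.4/100)
        = 17511 × 1.684 = 29488.5240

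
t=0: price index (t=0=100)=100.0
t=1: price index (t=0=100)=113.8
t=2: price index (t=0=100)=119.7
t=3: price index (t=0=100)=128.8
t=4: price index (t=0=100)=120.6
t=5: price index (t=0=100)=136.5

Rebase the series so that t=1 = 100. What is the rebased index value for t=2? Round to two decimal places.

Rebased(t=2) = 119.7 / 113.8 × 100 = 105.1845

105.18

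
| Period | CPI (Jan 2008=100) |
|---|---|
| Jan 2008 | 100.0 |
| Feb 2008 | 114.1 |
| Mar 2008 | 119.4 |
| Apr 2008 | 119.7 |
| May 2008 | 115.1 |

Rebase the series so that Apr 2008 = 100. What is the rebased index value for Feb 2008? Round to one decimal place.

Rebased(Feb 2008) = 114.1 / 119.7 × 100 = 95.3216

95.3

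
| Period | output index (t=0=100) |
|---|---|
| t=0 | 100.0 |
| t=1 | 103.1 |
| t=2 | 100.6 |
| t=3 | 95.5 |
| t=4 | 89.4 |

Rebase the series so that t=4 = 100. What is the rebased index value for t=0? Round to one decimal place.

111.9

Rebased(t=0) = 100.0 / 89.4 × 100 = 111.8568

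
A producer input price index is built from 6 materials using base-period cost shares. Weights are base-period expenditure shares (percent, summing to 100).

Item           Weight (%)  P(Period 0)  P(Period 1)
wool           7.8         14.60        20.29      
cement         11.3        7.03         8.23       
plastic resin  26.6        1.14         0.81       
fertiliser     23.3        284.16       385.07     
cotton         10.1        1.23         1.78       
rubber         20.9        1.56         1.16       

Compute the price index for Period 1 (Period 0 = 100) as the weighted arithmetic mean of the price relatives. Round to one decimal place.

wool: 7.8 × (20.29/14.60) = 7.8 × 1.389726 = 10.8399
cement: 11.3 × (8.23/7.03) = 11.3 × 1.170697 = 13.2289
plastic resin: 26.6 × (0.81/1.14) = 26.6 × 0.710526 = 18.9000
fertiliser: 23.3 × (385.07/284.16) = 23.3 × 1.355117 = 31.5742
cotton: 10.1 × (1.78/1.23) = 10.1 × 1.447154 = 14.6163
rubber: 20.9 × (1.16/1.56) = 20.9 × 0.743590 = 15.5410
Index = Σ wᵢ·(p₁ᵢ/p₀ᵢ) = 10.8399 + 13.2289 + 18.9000 + 31.5742 + 14.6163 + 15.5410 = 104.7002

104.7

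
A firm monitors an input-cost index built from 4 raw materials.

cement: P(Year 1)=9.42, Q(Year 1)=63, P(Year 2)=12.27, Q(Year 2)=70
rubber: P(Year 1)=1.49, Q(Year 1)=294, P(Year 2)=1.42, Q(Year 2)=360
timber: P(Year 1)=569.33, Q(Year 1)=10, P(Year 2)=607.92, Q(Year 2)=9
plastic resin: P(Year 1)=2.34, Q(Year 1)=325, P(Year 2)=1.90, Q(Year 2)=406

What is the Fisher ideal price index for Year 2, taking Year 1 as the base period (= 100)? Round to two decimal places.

Laspeyres component (base-period weights):
ΣP(Year 2)Q(Year 1) = 12.27×63 + 1.42×294 + 607.92×10 + 1.90×325 = 773.01 + 417.48 + 6079.2 + 617.5 = 7887.19
ΣP(Year 1)Q(Year 1) = 9.42×63 + 1.49×294 + 569.33×10 + 2.34×325 = 593.46 + 438.06 + 5693.3 + 760.5 = 7485.32
L = 7887.19 / 7485.32 × 100 = 105.3688
Paasche component (current-period weights):
ΣP(Year 2)Q(Year 2) = 12.27×70 + 1.42×360 + 607.92×9 + 1.90×406 = 858.9 + 511.2 + 5471.28 + 771.4 = 7612.78
ΣP(Year 1)Q(Year 2) = 9.42×70 + 1.49×360 + 569.33×9 + 2.34×406 = 659.4 + 536.4 + 5123.97 + 950.04 = 7269.81
P = 7612.78 / 7269.81 × 100 = 104.7177
Fisher = √(L × P) = √(105.3688 × 104.7177) = 105.0427

105.04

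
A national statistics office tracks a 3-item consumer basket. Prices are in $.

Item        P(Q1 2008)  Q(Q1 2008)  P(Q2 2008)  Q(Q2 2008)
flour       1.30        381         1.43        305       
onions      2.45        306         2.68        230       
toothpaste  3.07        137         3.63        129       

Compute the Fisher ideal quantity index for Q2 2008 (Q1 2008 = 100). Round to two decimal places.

Laspeyres component (base-period weights):
ΣP(Q1 2008)Q(Q2 2008) = 1.30×305 + 2.45×230 + 3.07×129 = 396.5 + 563.5 + 396.03 = 1356.03
ΣP(Q1 2008)Q(Q1 2008) = 1.30×381 + 2.45×306 + 3.07×137 = 495.3 + 749.7 + 420.59 = 1665.59
L = 1356.03 / 1665.59 × 100 = 81.4144
Paasche component (current-period weights):
ΣP(Q2 2008)Q(Q2 2008) = 1.43×305 + 2.68×230 + 3.63×129 = 436.15 + 616.4 + 468.27 = 1520.82
ΣP(Q2 2008)Q(Q1 2008) = 1.43×381 + 2.68×306 + 3.63×137 = 544.83 + 820.08 + 497.31 = 1862.22
P = 1520.82 / 1862.22 × 100 = 81.6670
Fisher = √(L × P) = √(81.4144 × 81.6670) = 81.5406

81.54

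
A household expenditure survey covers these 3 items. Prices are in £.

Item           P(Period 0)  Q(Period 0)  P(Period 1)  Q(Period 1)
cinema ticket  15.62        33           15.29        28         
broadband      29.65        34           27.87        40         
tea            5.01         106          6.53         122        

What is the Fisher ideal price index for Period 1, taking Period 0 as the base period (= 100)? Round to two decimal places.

104.53

Laspeyres component (base-period weights):
ΣP(Period 1)Q(Period 0) = 15.29×33 + 27.87×34 + 6.53×106 = 504.57 + 947.58 + 692.18 = 2144.33
ΣP(Period 0)Q(Period 0) = 15.62×33 + 29.65×34 + 5.01×106 = 515.46 + 1008.1 + 531.06 = 2054.62
L = 2144.33 / 2054.62 × 100 = 104.3663
Paasche component (current-period weights):
ΣP(Period 1)Q(Period 1) = 15.29×28 + 27.87×40 + 6.53×122 = 428.12 + 1114.8 + 796.66 = 2339.58
ΣP(Period 0)Q(Period 1) = 15.62×28 + 29.65×40 + 5.01×122 = 437.36 + 1186 + 611.22 = 2234.58
P = 2339.58 / 2234.58 × 100 = 104.6989
Fisher = √(L × P) = √(104.3663 × 104.6989) = 104.5324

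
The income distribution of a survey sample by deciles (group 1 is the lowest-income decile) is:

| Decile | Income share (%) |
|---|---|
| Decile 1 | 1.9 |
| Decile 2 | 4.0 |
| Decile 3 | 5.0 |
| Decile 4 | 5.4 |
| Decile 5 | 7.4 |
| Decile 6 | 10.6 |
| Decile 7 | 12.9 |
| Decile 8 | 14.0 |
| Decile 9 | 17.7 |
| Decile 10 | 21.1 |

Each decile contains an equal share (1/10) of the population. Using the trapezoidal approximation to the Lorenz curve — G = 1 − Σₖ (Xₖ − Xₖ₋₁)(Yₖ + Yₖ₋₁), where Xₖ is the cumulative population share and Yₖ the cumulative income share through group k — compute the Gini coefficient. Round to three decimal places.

0.339

Cumulative income shares Yₖ: 0.0190, 0.0590, 0.1090, 0.1630, 0.2370, 0.3430, 0.4720, 0.6120, 0.7890, 1.0000
Σ (Xₖ−Xₖ₋₁)(Yₖ+Yₖ₋₁) = (1/10)(0.0190+0.0000) + (1/10)(0.0590+0.0190) + (1/10)(0.1090+0.0590) + (1/10)(0.1630+0.1090) + (1/10)(0.2370+0.1630) + (1/10)(0.3430+0.2370) + (1/10)(0.4720+0.3430) + (1/10)(0.6120+0.4720) + (1/10)(0.7890+0.6120) + (1/10)(1.0000+0.7890)
  = 0.0019 + 0.0078 + 0.0168 + 0.0272 + 0.0400 + 0.0580 + 0.0815 + 0.1084 + 0.1401 + 0.1789 = 0.6606
G = 1 − 0.6606 = 0.3394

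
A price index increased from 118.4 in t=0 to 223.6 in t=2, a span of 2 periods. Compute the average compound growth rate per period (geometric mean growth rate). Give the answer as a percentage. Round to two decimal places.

Growth factor = (223.6/118.4)^(1/2) = (1.888514)^(1/2) = 1.374232
Growth rate = 1.374232 − 1 = 0.374232 = 37.4232%

37.42%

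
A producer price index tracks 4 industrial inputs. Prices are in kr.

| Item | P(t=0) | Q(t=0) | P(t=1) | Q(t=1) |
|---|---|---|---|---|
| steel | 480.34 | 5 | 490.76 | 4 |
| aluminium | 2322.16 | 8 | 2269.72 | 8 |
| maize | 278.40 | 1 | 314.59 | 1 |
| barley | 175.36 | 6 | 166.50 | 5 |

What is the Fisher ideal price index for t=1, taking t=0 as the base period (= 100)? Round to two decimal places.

98.25

Laspeyres component (base-period weights):
ΣP(t=1)Q(t=0) = 490.76×5 + 2269.72×8 + 314.59×1 + 166.50×6 = 2453.8 + 18157.76 + 314.59 + 999 = 21925.15
ΣP(t=0)Q(t=0) = 480.34×5 + 2322.16×8 + 278.40×1 + 175.36×6 = 2401.7 + 18577.28 + 278.4 + 1052.16 = 22309.54
L = 21925.15 / 22309.54 × 100 = 98.2770
Paasche component (current-period weights):
ΣP(t=1)Q(t=1) = 490.76×4 + 2269.72×8 + 314.59×1 + 166.50×5 = 1963.04 + 18157.76 + 314.59 + 832.5 = 21267.89
ΣP(t=0)Q(t=1) = 480.34×4 + 2322.16×8 + 278.40×1 + 175.36×5 = 1921.36 + 18577.28 + 278.4 + 876.8 = 21653.84
P = 21267.89 / 21653.84 × 100 = 98.2176
Fisher = √(L × P) = √(98.2770 × 98.2176) = 98.2473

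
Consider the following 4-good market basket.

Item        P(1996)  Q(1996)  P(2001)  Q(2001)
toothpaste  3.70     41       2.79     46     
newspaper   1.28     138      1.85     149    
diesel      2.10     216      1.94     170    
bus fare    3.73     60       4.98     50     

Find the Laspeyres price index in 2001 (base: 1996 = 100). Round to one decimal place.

108.1

Laspeyres price index uses base-period quantities as weights.
ΣP(2001)·Q(1996) = 2.79×41 + 1.85×138 + 1.94×216 + 4.98×60 = 114.39 + 255.3 + 419.04 + 298.8 = 1087.53
ΣP(1996)·Q(1996) = 3.70×41 + 1.28×138 + 2.10×216 + 3.73×60 = 151.7 + 176.64 + 453.6 + 223.8 = 1005.74
Index = 1087.53 / 1005.74 × 100 = 108.1323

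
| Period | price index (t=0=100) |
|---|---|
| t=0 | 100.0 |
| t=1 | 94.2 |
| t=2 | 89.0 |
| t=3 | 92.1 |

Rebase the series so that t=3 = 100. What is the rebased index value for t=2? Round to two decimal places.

96.63

Rebased(t=2) = 89.0 / 92.1 × 100 = 96.6341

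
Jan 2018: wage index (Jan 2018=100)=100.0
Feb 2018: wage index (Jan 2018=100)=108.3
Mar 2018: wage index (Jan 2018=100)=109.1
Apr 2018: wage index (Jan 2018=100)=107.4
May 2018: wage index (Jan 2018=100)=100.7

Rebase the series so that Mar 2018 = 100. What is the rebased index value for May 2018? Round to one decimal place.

92.3

Rebased(May 2018) = 100.7 / 109.1 × 100 = 92.3006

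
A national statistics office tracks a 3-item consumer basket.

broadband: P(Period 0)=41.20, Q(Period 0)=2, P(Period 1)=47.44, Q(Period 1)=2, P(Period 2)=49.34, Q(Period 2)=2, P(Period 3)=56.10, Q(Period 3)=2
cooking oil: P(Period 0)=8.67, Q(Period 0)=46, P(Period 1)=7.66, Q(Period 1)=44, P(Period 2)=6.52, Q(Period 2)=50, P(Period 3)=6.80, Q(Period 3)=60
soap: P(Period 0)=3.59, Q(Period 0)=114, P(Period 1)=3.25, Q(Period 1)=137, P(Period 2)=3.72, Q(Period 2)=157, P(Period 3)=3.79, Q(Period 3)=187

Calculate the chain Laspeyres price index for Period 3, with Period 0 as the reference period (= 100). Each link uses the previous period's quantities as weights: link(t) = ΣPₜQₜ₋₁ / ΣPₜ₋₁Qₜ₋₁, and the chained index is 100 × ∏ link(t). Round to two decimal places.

Link Period 0→Period 1:
ΣP(Period 1)Q(Period 0) = 47.44×2 + 7.66×46 + 3.25×114 = 94.88 + 352.36 + 370.5 = 817.74
ΣP(Period 0)Q(Period 0) = 41.20×2 + 8.67×46 + 3.59×114 = 82.4 + 398.82 + 409.26 = 890.48
link = 817.74/890.48 = 0.918314
Link Period 1→Period 2:
ΣP(Period 2)Q(Period 1) = 49.34×2 + 6.52×44 + 3.72×137 = 98.68 + 286.88 + 509.64 = 895.2
ΣP(Period 1)Q(Period 1) = 47.44×2 + 7.66×44 + 3.25×137 = 94.88 + 337.04 + 445.25 = 877.17
link = 895.2/877.17 = 1.020555
Link Period 2→Period 3:
ΣP(Period 3)Q(Period 2) = 56.10×2 + 6.80×50 + 3.79×157 = 112.2 + 340 + 595.03 = 1047.23
ΣP(Period 2)Q(Period 2) = 49.34×2 + 6.52×50 + 3.72×157 = 98.68 + 326 + 584.04 = 1008.72
link = 1047.23/1008.72 = 1.038177
Chained index = 100 × 0.918314 × 1.020555 × 1.038177 = 97.2969

97.30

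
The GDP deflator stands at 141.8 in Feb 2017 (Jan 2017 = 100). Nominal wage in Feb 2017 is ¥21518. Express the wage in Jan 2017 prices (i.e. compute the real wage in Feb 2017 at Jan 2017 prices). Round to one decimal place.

Real = Nominal ÷ (Index/100) = 21518 ÷ (141.8/100)
     = 21518 ÷ 1.418 = 15174.8942

15174.9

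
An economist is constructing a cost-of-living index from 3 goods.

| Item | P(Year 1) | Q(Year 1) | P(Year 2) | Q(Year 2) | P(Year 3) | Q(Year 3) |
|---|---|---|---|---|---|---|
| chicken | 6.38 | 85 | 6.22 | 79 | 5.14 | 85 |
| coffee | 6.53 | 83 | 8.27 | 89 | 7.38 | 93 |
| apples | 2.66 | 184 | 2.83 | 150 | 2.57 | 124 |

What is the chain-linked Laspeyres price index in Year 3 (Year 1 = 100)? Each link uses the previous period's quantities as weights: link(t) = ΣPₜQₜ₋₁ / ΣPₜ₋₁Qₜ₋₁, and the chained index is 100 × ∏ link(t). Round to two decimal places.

Link Year 1→Year 2:
ΣP(Year 2)Q(Year 1) = 6.22×85 + 8.27×83 + 2.83×184 = 528.7 + 686.41 + 520.72 = 1735.83
ΣP(Year 1)Q(Year 1) = 6.38×85 + 6.53×83 + 2.66×184 = 542.3 + 541.99 + 489.44 = 1573.73
link = 1735.83/1573.73 = 1.103004
Link Year 2→Year 3:
ΣP(Year 3)Q(Year 2) = 5.14×79 + 7.38×89 + 2.57×150 = 406.06 + 656.82 + 385.5 = 1448.38
ΣP(Year 2)Q(Year 2) = 6.22×79 + 8.27×89 + 2.83×150 = 491.38 + 736.03 + 424.5 = 1651.91
link = 1448.38/1651.91 = 0.876791
Chained index = 100 × 1.103004 × 0.876791 = 96.7104

96.71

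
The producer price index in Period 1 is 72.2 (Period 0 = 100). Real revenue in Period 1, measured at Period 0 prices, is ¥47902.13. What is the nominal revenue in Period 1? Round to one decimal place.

34585.3

Nominal = Real × (Index/100) = 47902.13 × (72.2/100)
        = 47902.13 × 0.722 = 34585.3379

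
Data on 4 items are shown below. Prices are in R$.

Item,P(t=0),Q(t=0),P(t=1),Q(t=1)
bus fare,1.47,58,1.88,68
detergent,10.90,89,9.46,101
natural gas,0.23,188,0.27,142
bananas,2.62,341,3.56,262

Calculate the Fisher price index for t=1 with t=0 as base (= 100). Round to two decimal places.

109.09

Laspeyres component (base-period weights):
ΣP(t=1)Q(t=0) = 1.88×58 + 9.46×89 + 0.27×188 + 3.56×341 = 109.04 + 841.94 + 50.76 + 1213.96 = 2215.7
ΣP(t=0)Q(t=0) = 1.47×58 + 10.90×89 + 0.23×188 + 2.62×341 = 85.26 + 970.1 + 43.24 + 893.42 = 1992.02
L = 2215.7 / 1992.02 × 100 = 111.2288
Paasche component (current-period weights):
ΣP(t=1)Q(t=1) = 1.88×68 + 9.46×101 + 0.27×142 + 3.56×262 = 127.84 + 955.46 + 38.34 + 932.72 = 2054.36
ΣP(t=0)Q(t=1) = 1.47×68 + 10.90×101 + 0.23×142 + 2.62×262 = 99.96 + 1100.9 + 32.66 + 686.44 = 1919.96
P = 2054.36 / 1919.96 × 100 = 107.0001
Fisher = √(L × P) = √(111.2288 × 107.0001) = 109.0940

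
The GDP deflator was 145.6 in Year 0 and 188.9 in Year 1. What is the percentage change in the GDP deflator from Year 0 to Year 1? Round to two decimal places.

Change = (188.9 − 145.6) / 145.6 × 100
       = 43.3 / 145.6 × 100 = 29.7390%

29.74%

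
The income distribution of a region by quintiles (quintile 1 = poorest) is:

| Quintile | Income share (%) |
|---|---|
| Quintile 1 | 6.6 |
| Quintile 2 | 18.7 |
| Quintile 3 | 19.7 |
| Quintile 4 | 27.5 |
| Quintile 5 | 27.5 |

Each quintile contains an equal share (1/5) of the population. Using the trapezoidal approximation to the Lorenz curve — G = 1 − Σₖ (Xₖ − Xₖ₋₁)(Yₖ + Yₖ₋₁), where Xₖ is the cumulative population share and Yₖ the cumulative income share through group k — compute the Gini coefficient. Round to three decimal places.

Cumulative income shares Yₖ: 0.0660, 0.2530, 0.4500, 0.7250, 1.0000
Σ (Xₖ−Xₖ₋₁)(Yₖ+Yₖ₋₁) = (1/5)(0.0660+0.0000) + (1/5)(0.2530+0.0660) + (1/5)(0.4500+0.2530) + (1/5)(0.7250+0.4500) + (1/5)(1.0000+0.7250)
  = 0.0132 + 0.0638 + 0.1406 + 0.2350 + 0.3450 = 0.7976
G = 1 − 0.7976 = 0.2024

0.202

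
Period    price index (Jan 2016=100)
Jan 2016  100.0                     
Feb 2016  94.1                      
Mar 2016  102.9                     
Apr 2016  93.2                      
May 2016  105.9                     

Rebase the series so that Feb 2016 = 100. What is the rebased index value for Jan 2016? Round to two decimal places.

106.27

Rebased(Jan 2016) = 100.0 / 94.1 × 100 = 106.2699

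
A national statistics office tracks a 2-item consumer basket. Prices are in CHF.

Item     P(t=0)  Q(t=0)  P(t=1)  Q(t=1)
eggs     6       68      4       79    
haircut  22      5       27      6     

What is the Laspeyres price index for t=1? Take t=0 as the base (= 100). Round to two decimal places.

Laspeyres price index uses base-period quantities as weights.
ΣP(t=1)·Q(t=0) = 4×68 + 27×5 = 272 + 135 = 407
ΣP(t=0)·Q(t=0) = 6×68 + 22×5 = 408 + 110 = 518
Index = 407 / 518 × 100 = 78.5714

78.57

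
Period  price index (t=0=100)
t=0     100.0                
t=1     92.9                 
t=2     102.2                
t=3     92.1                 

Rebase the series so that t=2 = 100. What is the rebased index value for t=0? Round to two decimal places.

97.85

Rebased(t=0) = 100.0 / 102.2 × 100 = 97.8474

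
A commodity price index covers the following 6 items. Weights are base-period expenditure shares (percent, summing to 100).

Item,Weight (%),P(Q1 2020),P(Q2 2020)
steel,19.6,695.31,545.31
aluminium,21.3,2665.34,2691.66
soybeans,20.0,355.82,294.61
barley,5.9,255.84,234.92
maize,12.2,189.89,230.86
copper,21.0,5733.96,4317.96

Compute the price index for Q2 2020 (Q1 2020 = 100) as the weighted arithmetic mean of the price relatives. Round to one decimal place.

steel: 19.6 × (545.31/695.31) = 19.6 × 0.784269 = 15.3717
aluminium: 21.3 × (2691.66/2665.34) = 21.3 × 1.009875 = 21.5103
soybeans: 20.0 × (294.61/355.82) = 20.0 × 0.827975 = 16.5595
barley: 5.9 × (234.92/255.84) = 5.9 × 0.918230 = 5.4176
maize: 12.2 × (230.86/189.89) = 12.2 × 1.215756 = 14.8322
copper: 21.0 × (4317.96/5733.96) = 21.0 × 0.753050 = 15.8141
Index = Σ wᵢ·(p₁ᵢ/p₀ᵢ) = 15.3717 + 21.5103 + 16.5595 + 5.4176 + 14.8322 + 15.8141 = 89.5053

89.5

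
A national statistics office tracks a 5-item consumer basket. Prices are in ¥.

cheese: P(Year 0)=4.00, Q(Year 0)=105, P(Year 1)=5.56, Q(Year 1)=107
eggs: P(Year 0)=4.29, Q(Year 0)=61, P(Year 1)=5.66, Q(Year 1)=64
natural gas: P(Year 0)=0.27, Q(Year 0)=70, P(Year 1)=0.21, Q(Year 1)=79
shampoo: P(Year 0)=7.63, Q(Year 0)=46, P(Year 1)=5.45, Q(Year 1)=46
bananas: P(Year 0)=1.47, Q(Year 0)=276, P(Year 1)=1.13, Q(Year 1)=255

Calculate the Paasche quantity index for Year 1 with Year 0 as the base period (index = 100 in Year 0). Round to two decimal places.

100.42

Paasche quantity index uses current-period prices as weights.
ΣP(Year 1)·Q(Year 1) = 5.56×107 + 5.66×64 + 0.21×79 + 5.45×46 + 1.13×255 = 594.92 + 362.24 + 16.59 + 250.7 + 288.15 = 1512.6
ΣP(Year 1)·Q(Year 0) = 5.56×105 + 5.66×61 + 0.21×70 + 5.45×46 + 1.13×276 = 583.8 + 345.26 + 14.7 + 250.7 + 311.88 = 1506.34
Index = 1512.6 / 1506.34 × 100 = 100.4156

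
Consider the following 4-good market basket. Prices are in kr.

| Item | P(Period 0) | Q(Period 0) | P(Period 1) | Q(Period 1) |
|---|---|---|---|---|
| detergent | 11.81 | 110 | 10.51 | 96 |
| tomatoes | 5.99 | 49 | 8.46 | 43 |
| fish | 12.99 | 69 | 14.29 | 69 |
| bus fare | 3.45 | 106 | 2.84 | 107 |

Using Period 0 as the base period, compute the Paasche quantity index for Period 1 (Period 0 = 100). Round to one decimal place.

93.2

Paasche quantity index uses current-period prices as weights.
ΣP(Period 1)·Q(Period 1) = 10.51×96 + 8.46×43 + 14.29×69 + 2.84×107 = 1008.96 + 363.78 + 986.01 + 303.88 = 2662.63
ΣP(Period 1)·Q(Period 0) = 10.51×110 + 8.46×49 + 14.29×69 + 2.84×106 = 1156.1 + 414.54 + 986.01 + 301.04 = 2857.69
Index = 2662.63 / 2857.69 × 100 = 93.1742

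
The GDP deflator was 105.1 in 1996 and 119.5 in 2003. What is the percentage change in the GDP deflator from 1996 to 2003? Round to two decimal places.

13.70%

Change = (119.5 − 105.1) / 105.1 × 100
       = 14.4 / 105.1 × 100 = 13.7012%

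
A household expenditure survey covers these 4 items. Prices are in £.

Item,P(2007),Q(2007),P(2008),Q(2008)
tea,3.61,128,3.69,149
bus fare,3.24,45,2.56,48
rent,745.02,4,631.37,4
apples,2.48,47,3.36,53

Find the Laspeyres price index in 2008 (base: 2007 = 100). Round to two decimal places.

Laspeyres price index uses base-period quantities as weights.
ΣP(2008)·Q(2007) = 3.69×128 + 2.56×45 + 631.37×4 + 3.36×47 = 472.32 + 115.2 + 2525.48 + 157.92 = 3270.92
ΣP(2007)·Q(2007) = 3.61×128 + 3.24×45 + 745.02×4 + 2.48×47 = 462.08 + 145.8 + 2980.08 + 116.56 = 3704.52
Index = 3270.92 / 3704.52 × 100 = 88.2954

88.30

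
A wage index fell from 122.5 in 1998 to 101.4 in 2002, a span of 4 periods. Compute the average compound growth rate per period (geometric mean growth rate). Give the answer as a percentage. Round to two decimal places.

-4.62%

Growth factor = (101.4/122.5)^(1/4) = (0.827755)^(1/4) = 0.953840
Growth rate = 0.953840 − 1 = -0.046160 = -4.6160%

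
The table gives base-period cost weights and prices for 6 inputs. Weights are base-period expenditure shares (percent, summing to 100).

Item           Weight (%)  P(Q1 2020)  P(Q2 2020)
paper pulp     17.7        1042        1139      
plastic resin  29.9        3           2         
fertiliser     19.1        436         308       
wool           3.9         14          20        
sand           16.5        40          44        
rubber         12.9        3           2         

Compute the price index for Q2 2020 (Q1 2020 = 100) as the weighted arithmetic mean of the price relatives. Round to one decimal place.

paper pulp: 17.7 × (1139/1042) = 17.7 × 1.093090 = 19.3477
plastic resin: 29.9 × (2/3) = 29.9 × 0.666667 = 19.9333
fertiliser: 19.1 × (308/436) = 19.1 × 0.706422 = 13.4927
wool: 3.9 × (20/14) = 3.9 × 1.428571 = 5.5714
sand: 16.5 × (44/40) = 16.5 × 1.100000 = 18.1500
rubber: 12.9 × (2/3) = 12.9 × 0.666667 = 8.6000
Index = Σ wᵢ·(p₁ᵢ/p₀ᵢ) = 19.3477 + 19.9333 + 13.4927 + 5.5714 + 18.1500 + 8.6000 = 85.0951

85.1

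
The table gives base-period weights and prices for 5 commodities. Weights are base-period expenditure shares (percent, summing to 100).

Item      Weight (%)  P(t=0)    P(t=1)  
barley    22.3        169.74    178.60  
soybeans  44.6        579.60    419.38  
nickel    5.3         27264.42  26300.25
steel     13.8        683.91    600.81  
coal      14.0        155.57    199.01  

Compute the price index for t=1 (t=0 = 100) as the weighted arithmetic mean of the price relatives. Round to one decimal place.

barley: 22.3 × (178.60/169.74) = 22.3 × 1.052197 = 23.4640
soybeans: 44.6 × (419.38/579.60) = 44.6 × 0.723568 = 32.2711
nickel: 5.3 × (26300.25/27264.42) = 5.3 × 0.964636 = 5.1126
steel: 13.8 × (600.81/683.91) = 13.8 × 0.878493 = 12.1232
coal: 14.0 × (199.01/155.57) = 14.0 × 1.279231 = 17.9092
Index = Σ wᵢ·(p₁ᵢ/p₀ᵢ) = 23.4640 + 32.2711 + 5.1126 + 12.1232 + 17.9092 = 90.8801

90.9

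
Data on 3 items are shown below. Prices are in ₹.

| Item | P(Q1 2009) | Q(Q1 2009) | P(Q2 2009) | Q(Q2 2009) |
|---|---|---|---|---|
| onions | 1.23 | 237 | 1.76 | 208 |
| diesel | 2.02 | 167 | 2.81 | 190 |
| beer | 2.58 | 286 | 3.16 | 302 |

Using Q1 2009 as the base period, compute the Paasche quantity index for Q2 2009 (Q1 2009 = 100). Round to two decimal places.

103.58

Paasche quantity index uses current-period prices as weights.
ΣP(Q2 2009)·Q(Q2 2009) = 1.76×208 + 2.81×190 + 3.16×302 = 366.08 + 533.9 + 954.32 = 1854.3
ΣP(Q2 2009)·Q(Q1 2009) = 1.76×237 + 2.81×167 + 3.16×286 = 417.12 + 469.27 + 903.76 = 1790.15
Index = 1854.3 / 1790.15 × 100 = 103.5835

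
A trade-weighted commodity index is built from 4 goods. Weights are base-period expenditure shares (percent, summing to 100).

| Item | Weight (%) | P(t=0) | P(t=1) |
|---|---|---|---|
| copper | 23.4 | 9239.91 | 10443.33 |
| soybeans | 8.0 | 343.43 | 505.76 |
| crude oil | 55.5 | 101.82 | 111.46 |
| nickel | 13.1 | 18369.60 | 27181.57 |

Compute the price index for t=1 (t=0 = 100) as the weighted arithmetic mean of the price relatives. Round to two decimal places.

118.37

copper: 23.4 × (10443.33/9239.91) = 23.4 × 1.130242 = 26.4477
soybeans: 8.0 × (505.76/343.43) = 8.0 × 1.472673 = 11.7814
crude oil: 55.5 × (111.46/101.82) = 55.5 × 1.094677 = 60.7546
nickel: 13.1 × (27181.57/18369.60) = 13.1 × 1.479704 = 19.3841
Index = Σ wᵢ·(p₁ᵢ/p₀ᵢ) = 26.4477 + 11.7814 + 60.7546 + 19.3841 = 118.3677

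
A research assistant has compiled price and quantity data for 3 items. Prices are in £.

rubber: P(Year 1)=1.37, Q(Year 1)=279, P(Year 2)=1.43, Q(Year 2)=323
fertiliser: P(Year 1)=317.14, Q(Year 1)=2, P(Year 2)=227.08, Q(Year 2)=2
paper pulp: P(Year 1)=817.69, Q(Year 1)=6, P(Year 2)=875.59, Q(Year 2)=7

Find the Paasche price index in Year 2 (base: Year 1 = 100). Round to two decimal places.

103.60

Paasche price index uses current-period quantities as weights.
ΣP(Year 2)·Q(Year 2) = 1.43×323 + 227.08×2 + 875.59×7 = 461.89 + 454.16 + 6129.13 = 7045.18
ΣP(Year 1)·Q(Year 2) = 1.37×323 + 317.14×2 + 817.69×7 = 442.51 + 634.28 + 5723.83 = 6800.62
Index = 7045.18 / 6800.62 × 100 = 103.5961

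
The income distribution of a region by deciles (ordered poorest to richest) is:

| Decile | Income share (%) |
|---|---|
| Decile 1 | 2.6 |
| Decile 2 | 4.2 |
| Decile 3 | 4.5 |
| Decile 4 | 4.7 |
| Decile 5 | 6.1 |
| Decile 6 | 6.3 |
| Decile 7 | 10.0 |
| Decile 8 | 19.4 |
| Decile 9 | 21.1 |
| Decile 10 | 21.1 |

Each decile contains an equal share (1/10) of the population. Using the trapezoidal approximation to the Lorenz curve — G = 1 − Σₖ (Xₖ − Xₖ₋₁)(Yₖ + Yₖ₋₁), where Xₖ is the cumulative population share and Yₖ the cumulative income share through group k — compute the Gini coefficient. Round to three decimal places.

Cumulative income shares Yₖ: 0.0260, 0.0680, 0.1130, 0.1600, 0.2210, 0.2840, 0.3840, 0.5780, 0.7890, 1.0000
Σ (Xₖ−Xₖ₋₁)(Yₖ+Yₖ₋₁) = (1/10)(0.0260+0.0000) + (1/10)(0.0680+0.0260) + (1/10)(0.1130+0.0680) + (1/10)(0.1600+0.1130) + (1/10)(0.2210+0.1600) + (1/10)(0.2840+0.2210) + (1/10)(0.3840+0.2840) + (1/10)(0.5780+0.3840) + (1/10)(0.7890+0.5780) + (1/10)(1.0000+0.7890)
  = 0.0026 + 0.0094 + 0.0181 + 0.0273 + 0.0381 + 0.0505 + 0.0668 + 0.0962 + 0.1367 + 0.1789 = 0.6246
G = 1 − 0.6246 = 0.3754

0.375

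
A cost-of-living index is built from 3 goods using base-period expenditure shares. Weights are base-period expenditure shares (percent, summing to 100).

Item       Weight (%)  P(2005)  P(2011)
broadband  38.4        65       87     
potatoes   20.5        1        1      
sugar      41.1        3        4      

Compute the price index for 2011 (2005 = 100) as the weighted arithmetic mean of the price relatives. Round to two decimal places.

126.70

broadband: 38.4 × (87/65) = 38.4 × 1.338462 = 51.3969
potatoes: 20.5 × (1/1) = 20.5 × 1.000000 = 20.5000
sugar: 41.1 × (4/3) = 41.1 × 1.333333 = 54.8000
Index = Σ wᵢ·(p₁ᵢ/p₀ᵢ) = 51.3969 + 20.5000 + 54.8000 = 126.6969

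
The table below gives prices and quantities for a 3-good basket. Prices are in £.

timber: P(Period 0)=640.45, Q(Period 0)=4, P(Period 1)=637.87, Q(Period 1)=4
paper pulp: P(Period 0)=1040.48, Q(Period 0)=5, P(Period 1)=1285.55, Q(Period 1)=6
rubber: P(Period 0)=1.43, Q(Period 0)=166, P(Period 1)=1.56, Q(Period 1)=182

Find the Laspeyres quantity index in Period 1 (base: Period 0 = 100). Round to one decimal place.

113.3

Laspeyres quantity index uses base-period prices as weights.
ΣP(Period 0)·Q(Period 1) = 640.45×4 + 1040.48×6 + 1.43×182 = 2561.8 + 6242.88 + 260.26 = 9064.94
ΣP(Period 0)·Q(Period 0) = 640.45×4 + 1040.48×5 + 1.43×166 = 2561.8 + 5202.4 + 237.38 = 8001.58
Index = 9064.94 / 8001.58 × 100 = 113.2894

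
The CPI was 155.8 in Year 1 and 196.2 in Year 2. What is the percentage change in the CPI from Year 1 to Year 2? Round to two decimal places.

25.93%

Change = (196.2 − 155.8) / 155.8 × 100
       = 40.4 / 155.8 × 100 = 25.9307%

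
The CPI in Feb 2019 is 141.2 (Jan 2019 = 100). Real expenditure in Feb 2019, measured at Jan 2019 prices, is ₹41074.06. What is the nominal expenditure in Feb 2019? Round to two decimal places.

57996.57

Nominal = Real × (Index/100) = 41074.06 × (141.2/100)
        = 41074.06 × 1.412 = 57996.5727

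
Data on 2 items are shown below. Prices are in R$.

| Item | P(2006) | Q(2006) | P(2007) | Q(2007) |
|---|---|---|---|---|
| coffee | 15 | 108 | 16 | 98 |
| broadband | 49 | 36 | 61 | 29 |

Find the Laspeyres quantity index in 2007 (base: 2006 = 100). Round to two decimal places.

85.43

Laspeyres quantity index uses base-period prices as weights.
ΣP(2006)·Q(2007) = 15×98 + 49×29 = 1470 + 1421 = 2891
ΣP(2006)·Q(2006) = 15×108 + 49×36 = 1620 + 1764 = 3384
Index = 2891 / 3384 × 100 = 85.4314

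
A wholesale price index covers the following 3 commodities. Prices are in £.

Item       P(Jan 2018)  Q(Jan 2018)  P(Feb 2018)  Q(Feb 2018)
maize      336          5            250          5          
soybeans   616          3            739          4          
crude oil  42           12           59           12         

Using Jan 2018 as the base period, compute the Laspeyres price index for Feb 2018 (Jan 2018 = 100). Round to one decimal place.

Laspeyres price index uses base-period quantities as weights.
ΣP(Feb 2018)·Q(Jan 2018) = 250×5 + 739×3 + 59×12 = 1250 + 2217 + 708 = 4175
ΣP(Jan 2018)·Q(Jan 2018) = 336×5 + 616×3 + 42×12 = 1680 + 1848 + 504 = 4032
Index = 4175 / 4032 × 100 = 103.5466

103.5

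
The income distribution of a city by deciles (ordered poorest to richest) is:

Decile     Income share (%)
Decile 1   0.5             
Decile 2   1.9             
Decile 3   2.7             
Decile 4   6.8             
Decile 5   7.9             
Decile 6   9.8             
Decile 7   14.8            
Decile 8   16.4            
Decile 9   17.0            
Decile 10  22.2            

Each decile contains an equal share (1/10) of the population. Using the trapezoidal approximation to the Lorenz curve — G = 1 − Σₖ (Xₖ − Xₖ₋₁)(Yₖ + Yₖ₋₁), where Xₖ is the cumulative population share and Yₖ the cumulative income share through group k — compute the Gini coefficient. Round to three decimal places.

0.395

Cumulative income shares Yₖ: 0.0050, 0.0240, 0.0510, 0.1190, 0.1980, 0.2960, 0.4440, 0.6080, 0.7780, 1.0000
Σ (Xₖ−Xₖ₋₁)(Yₖ+Yₖ₋₁) = (1/10)(0.0050+0.0000) + (1/10)(0.0240+0.0050) + (1/10)(0.0510+0.0240) + (1/10)(0.1190+0.0510) + (1/10)(0.1980+0.1190) + (1/10)(0.2960+0.1980) + (1/10)(0.4440+0.2960) + (1/10)(0.6080+0.4440) + (1/10)(0.7780+0.6080) + (1/10)(1.0000+0.7780)
  = 0.0005 + 0.0029 + 0.0075 + 0.0170 + 0.0317 + 0.0494 + 0.0740 + 0.1052 + 0.1386 + 0.1778 = 0.6046
G = 1 − 0.6046 = 0.3954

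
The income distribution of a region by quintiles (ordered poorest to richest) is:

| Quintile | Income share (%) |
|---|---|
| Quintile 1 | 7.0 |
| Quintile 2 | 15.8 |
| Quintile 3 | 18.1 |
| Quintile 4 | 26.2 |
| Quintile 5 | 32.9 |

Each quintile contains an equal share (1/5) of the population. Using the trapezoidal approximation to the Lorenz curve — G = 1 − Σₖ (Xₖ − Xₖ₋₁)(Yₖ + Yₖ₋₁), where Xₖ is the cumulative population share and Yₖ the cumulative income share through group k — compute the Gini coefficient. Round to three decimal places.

0.249

Cumulative income shares Yₖ: 0.0700, 0.2280, 0.4090, 0.6710, 1.0000
Σ (Xₖ−Xₖ₋₁)(Yₖ+Yₖ₋₁) = (1/5)(0.0700+0.0000) + (1/5)(0.2280+0.0700) + (1/5)(0.4090+0.2280) + (1/5)(0.6710+0.4090) + (1/5)(1.0000+0.6710)
  = 0.0140 + 0.0596 + 0.1274 + 0.2160 + 0.3342 = 0.7512
G = 1 − 0.7512 = 0.2488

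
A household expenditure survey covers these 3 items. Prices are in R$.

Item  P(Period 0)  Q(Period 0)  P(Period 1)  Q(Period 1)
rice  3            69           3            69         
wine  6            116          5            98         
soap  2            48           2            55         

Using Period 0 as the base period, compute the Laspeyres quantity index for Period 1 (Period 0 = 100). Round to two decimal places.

90.59

Laspeyres quantity index uses base-period prices as weights.
ΣP(Period 0)·Q(Period 1) = 3×69 + 6×98 + 2×55 = 207 + 588 + 110 = 905
ΣP(Period 0)·Q(Period 0) = 3×69 + 6×116 + 2×48 = 207 + 696 + 96 = 999
Index = 905 / 999 × 100 = 90.5906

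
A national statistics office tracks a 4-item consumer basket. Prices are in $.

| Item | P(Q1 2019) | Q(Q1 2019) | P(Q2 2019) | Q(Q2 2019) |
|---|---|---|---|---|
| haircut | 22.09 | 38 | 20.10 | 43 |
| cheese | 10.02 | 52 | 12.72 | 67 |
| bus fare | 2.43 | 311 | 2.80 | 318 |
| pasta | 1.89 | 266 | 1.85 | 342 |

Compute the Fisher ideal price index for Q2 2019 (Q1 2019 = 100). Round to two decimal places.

Laspeyres component (base-period weights):
ΣP(Q2 2019)Q(Q1 2019) = 20.10×38 + 12.72×52 + 2.80×311 + 1.85×266 = 763.8 + 661.44 + 870.8 + 492.1 = 2788.14
ΣP(Q1 2019)Q(Q1 2019) = 22.09×38 + 10.02×52 + 2.43×311 + 1.89×266 = 839.42 + 521.04 + 755.73 + 502.74 = 2618.93
L = 2788.14 / 2618.93 × 100 = 106.4610
Paasche component (current-period weights):
ΣP(Q2 2019)Q(Q2 2019) = 20.10×43 + 12.72×67 + 2.80×318 + 1.85×342 = 864.3 + 852.24 + 890.4 + 632.7 = 3239.64
ΣP(Q1 2019)Q(Q2 2019) = 22.09×43 + 10.02×67 + 2.43×318 + 1.89×342 = 949.87 + 671.34 + 772.74 + 646.38 = 3040.33
P = 3239.64 / 3040.33 × 100 = 106.5555
Fisher = √(L × P) = √(106.4610 × 106.5555) = 106.5083

106.51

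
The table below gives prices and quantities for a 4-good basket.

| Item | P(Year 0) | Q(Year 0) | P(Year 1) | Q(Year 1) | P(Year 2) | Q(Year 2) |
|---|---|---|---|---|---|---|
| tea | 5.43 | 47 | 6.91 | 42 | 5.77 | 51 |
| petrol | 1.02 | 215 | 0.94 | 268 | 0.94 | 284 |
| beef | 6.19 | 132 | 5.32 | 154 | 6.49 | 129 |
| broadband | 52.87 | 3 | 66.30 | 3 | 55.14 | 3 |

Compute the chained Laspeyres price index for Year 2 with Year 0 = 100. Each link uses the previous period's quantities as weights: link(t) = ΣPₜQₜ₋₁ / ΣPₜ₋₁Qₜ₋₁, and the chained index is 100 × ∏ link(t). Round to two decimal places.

Link Year 0→Year 1:
ΣP(Year 1)Q(Year 0) = 6.91×47 + 0.94×215 + 5.32×132 + 66.30×3 = 324.77 + 202.1 + 702.24 + 198.9 = 1428.01
ΣP(Year 0)Q(Year 0) = 5.43×47 + 1.02×215 + 6.19×132 + 52.87×3 = 255.21 + 219.3 + 817.08 + 158.61 = 1450.2
link = 1428.01/1450.2 = 0.984699
Link Year 1→Year 2:
ΣP(Year 2)Q(Year 1) = 5.77×42 + 0.94×268 + 6.49×154 + 55.14×3 = 242.34 + 251.92 + 999.46 + 165.42 = 1659.14
ΣP(Year 1)Q(Year 1) = 6.91×42 + 0.94×268 + 5.32×154 + 66.30×3 = 290.22 + 251.92 + 819.28 + 198.9 = 1560.32
link = 1659.14/1560.32 = 1.063333
Chained index = 100 × 0.984699 × 1.063333 = 104.7063

104.71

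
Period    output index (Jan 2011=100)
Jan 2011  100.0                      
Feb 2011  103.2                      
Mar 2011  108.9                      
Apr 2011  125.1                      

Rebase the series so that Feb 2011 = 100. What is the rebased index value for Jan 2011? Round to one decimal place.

96.9

Rebased(Jan 2011) = 100.0 / 103.2 × 100 = 96.8992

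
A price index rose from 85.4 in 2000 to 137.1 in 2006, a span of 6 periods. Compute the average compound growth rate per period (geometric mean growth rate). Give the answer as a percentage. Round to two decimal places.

Growth factor = (137.1/85.4)^(1/6) = (1.605386)^(1/6) = 1.082090
Growth rate = 1.082090 − 1 = 0.082090 = 8.2090%

8.21%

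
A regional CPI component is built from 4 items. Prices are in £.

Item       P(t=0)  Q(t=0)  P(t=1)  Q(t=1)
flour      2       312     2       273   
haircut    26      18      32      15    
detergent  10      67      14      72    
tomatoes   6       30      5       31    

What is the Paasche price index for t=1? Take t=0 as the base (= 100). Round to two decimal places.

Paasche price index uses current-period quantities as weights.
ΣP(t=1)·Q(t=1) = 2×273 + 32×15 + 14×72 + 5×31 = 546 + 480 + 1008 + 155 = 2189
ΣP(t=0)·Q(t=1) = 2×273 + 26×15 + 10×72 + 6×31 = 546 + 390 + 720 + 186 = 1842
Index = 2189 / 1842 × 100 = 118.8382

118.84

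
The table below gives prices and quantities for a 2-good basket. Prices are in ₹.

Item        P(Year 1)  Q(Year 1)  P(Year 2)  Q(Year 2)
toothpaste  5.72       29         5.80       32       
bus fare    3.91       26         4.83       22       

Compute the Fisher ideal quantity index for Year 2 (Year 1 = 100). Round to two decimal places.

Laspeyres component (base-period weights):
ΣP(Year 1)Q(Year 2) = 5.72×32 + 3.91×22 = 183.04 + 86.02 = 269.06
ΣP(Year 1)Q(Year 1) = 5.72×29 + 3.91×26 = 165.88 + 101.66 = 267.54
L = 269.06 / 267.54 × 100 = 100.5681
Paasche component (current-period weights):
ΣP(Year 2)Q(Year 2) = 5.80×32 + 4.83×22 = 185.6 + 106.26 = 291.86
ΣP(Year 2)Q(Year 1) = 5.80×29 + 4.83×26 = 168.2 + 125.58 = 293.78
P = 291.86 / 293.78 × 100 = 99.3464
Fisher = √(L × P) = √(100.5681 × 99.3464) = 99.9554

99.96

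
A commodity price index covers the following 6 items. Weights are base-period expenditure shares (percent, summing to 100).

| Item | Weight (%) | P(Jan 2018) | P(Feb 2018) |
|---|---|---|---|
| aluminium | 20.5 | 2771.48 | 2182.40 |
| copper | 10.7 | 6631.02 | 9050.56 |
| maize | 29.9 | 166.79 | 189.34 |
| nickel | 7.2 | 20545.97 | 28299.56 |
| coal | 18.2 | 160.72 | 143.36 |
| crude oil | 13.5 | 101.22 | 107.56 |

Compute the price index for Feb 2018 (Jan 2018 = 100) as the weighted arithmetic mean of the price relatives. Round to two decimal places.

aluminium: 20.5 × (2182.40/2771.48) = 20.5 × 0.787449 = 16.1427
copper: 10.7 × (9050.56/6631.02) = 10.7 × 1.364882 = 14.6042
maize: 29.9 × (189.34/166.79) = 29.9 × 1.135200 = 33.9425
nickel: 7.2 × (28299.56/20545.97) = 7.2 × 1.377378 = 9.9171
coal: 18.2 × (143.36/160.72) = 18.2 × 0.891986 = 16.2341
crude oil: 13.5 × (107.56/101.22) = 13.5 × 1.062636 = 14.3456
Index = Σ wᵢ·(p₁ᵢ/p₀ᵢ) = 16.1427 + 14.6042 + 33.9425 + 9.9171 + 16.2341 + 14.3456 = 105.1863

105.19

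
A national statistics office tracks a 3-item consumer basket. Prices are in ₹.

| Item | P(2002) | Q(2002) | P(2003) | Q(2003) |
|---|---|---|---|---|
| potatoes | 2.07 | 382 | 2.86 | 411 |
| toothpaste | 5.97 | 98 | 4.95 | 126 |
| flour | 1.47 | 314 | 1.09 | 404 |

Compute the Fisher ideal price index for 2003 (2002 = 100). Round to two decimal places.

Laspeyres component (base-period weights):
ΣP(2003)Q(2002) = 2.86×382 + 4.95×98 + 1.09×314 = 1092.52 + 485.1 + 342.26 = 1919.88
ΣP(2002)Q(2002) = 2.07×382 + 5.97×98 + 1.47×314 = 790.74 + 585.06 + 461.58 = 1837.38
L = 1919.88 / 1837.38 × 100 = 104.4901
Paasche component (current-period weights):
ΣP(2003)Q(2003) = 2.86×411 + 4.95×126 + 1.09×404 = 1175.46 + 623.7 + 440.36 = 2239.52
ΣP(2002)Q(2003) = 2.07×411 + 5.97×126 + 1.47×404 = 850.77 + 752.22 + 593.88 = 2196.87
P = 2239.52 / 2196.87 × 100 = 101.9414
Fisher = √(L × P) = √(104.4901 × 101.9414) = 103.2079

103.21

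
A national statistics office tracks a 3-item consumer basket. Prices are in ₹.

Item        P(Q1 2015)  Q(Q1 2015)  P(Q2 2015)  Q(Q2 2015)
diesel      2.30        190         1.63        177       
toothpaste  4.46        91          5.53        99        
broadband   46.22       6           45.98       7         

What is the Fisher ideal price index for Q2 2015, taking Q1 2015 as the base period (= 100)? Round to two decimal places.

Laspeyres component (base-period weights):
ΣP(Q2 2015)Q(Q1 2015) = 1.63×190 + 5.53×91 + 45.98×6 = 309.7 + 503.23 + 275.88 = 1088.81
ΣP(Q1 2015)Q(Q1 2015) = 2.30×190 + 4.46×91 + 46.22×6 = 437 + 405.86 + 277.32 = 1120.18
L = 1088.81 / 1120.18 × 100 = 97.1996
Paasche component (current-period weights):
ΣP(Q2 2015)Q(Q2 2015) = 1.63×177 + 5.53×99 + 45.98×7 = 288.51 + 547.47 + 321.86 = 1157.84
ΣP(Q1 2015)Q(Q2 2015) = 2.30×177 + 4.46×99 + 46.22×7 = 407.1 + 441.54 + 323.54 = 1172.18
P = 1157.84 / 1172.18 × 100 = 98.7766
Fisher = √(L × P) = √(97.1996 × 98.7766) = 97.9849

97.98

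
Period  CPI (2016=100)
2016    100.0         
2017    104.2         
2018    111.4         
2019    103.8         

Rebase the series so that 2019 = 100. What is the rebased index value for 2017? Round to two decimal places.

Rebased(2017) = 104.2 / 103.8 × 100 = 100.3854

100.39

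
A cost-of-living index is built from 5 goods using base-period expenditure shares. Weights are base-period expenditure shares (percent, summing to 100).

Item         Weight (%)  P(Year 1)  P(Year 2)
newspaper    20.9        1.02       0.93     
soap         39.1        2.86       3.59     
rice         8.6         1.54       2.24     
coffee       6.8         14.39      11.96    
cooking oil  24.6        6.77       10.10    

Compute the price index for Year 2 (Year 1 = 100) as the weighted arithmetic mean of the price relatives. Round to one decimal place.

123.0

newspaper: 20.9 × (0.93/1.02) = 20.9 × 0.911765 = 19.0559
soap: 39.1 × (3.59/2.86) = 39.1 × 1.255245 = 49.0801
rice: 8.6 × (2.24/1.54) = 8.6 × 1.454545 = 12.5091
coffee: 6.8 × (11.96/14.39) = 6.8 × 0.831133 = 5.6517
cooking oil: 24.6 × (10.10/6.77) = 24.6 × 1.491876 = 36.7001
Index = Σ wᵢ·(p₁ᵢ/p₀ᵢ) = 19.0559 + 49.0801 + 12.5091 + 5.6517 + 36.7001 = 122.9969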